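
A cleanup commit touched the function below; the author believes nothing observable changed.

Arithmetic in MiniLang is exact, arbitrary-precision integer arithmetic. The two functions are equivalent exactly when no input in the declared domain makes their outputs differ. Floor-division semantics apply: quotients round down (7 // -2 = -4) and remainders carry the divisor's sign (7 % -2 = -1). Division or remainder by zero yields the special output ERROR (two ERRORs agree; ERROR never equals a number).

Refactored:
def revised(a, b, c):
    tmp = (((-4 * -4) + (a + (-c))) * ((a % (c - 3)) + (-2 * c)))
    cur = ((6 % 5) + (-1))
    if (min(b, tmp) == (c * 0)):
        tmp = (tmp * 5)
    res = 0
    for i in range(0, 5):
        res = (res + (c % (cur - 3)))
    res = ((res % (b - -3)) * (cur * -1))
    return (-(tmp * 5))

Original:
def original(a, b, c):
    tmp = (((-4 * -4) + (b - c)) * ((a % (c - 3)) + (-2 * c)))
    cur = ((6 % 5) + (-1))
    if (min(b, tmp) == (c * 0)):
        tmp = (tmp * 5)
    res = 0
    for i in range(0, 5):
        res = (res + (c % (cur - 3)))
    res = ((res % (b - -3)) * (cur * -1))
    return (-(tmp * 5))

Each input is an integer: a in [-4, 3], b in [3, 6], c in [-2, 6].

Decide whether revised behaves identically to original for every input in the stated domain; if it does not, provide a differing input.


The rewrite breaks on a=-4, b=3, c=-1, where the results are -200 and -130.
original: tmp=40, then cur=0, then (min(b, tmp) == (c * 0)) is false, then res=0, then (i=0), then res=-1, then (i=1), then res=-2, then (i=2), then res=-3, then (i=3), then res=-4, then (i=4), then res=-5, then res=0, then returns -200
revised: tmp=26, then cur=0, then (min(b, tmp) == (c * 0)) is false, then res=0, then (i=0), then res=-1, then (i=1), then res=-2, then (i=2), then res=-3, then (i=3), then res=-4, then (i=4), then res=-5, then res=0, then returns -130
verdict: not equivalent; witness: a=-4, b=3, c=-1


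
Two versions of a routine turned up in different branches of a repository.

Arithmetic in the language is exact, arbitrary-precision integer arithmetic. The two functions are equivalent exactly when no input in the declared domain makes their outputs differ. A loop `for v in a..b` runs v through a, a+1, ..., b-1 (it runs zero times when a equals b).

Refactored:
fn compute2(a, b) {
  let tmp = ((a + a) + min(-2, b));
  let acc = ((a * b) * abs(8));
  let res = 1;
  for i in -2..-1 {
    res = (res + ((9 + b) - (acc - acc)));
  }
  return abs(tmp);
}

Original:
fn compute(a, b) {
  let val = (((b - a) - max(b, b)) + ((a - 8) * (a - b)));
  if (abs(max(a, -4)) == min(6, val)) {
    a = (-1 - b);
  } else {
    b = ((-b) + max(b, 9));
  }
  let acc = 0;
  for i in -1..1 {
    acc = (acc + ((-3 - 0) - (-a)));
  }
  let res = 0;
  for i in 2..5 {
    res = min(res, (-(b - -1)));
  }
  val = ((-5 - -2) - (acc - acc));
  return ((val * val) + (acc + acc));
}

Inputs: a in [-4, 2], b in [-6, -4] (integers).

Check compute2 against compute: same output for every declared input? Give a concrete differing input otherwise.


At a=-4, b=-6: compute gives -19, compute2 gives 14.
verdict: not equivalent; witness: a=-4, b=-6


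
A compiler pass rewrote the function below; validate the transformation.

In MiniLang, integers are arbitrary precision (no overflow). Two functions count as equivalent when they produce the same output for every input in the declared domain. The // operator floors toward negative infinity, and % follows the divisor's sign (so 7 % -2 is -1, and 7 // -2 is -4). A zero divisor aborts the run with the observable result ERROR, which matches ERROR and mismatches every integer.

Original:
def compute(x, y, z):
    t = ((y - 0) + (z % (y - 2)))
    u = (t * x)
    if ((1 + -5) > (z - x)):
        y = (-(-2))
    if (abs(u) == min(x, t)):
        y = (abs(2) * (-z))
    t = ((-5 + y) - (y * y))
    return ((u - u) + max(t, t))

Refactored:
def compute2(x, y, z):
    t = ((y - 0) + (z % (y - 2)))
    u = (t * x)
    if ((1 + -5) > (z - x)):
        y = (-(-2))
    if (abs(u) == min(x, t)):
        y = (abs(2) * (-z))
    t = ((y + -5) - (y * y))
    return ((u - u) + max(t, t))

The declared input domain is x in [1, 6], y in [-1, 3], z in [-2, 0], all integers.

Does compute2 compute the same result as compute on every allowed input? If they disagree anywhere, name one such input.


The two are interchangeable: same computation, different form, and every declared input agrees.
Tracing x=2, y=3, z=-2: compute: t=3, then u=6, then ((1 + -5) > (z - x)) is false, then (abs(u) == min(x, t)) is false, then t=-11, then returns -11 | compute2: t=3, then u=6, then ((1 + -5) > (z - x)) is false, then (abs(u) == min(x, t)) is false, then t=-11, then returns -11 — matching result -11.
Sweeping the whole domain (90 inputs) finds no disagreement.
verdict: equivalent


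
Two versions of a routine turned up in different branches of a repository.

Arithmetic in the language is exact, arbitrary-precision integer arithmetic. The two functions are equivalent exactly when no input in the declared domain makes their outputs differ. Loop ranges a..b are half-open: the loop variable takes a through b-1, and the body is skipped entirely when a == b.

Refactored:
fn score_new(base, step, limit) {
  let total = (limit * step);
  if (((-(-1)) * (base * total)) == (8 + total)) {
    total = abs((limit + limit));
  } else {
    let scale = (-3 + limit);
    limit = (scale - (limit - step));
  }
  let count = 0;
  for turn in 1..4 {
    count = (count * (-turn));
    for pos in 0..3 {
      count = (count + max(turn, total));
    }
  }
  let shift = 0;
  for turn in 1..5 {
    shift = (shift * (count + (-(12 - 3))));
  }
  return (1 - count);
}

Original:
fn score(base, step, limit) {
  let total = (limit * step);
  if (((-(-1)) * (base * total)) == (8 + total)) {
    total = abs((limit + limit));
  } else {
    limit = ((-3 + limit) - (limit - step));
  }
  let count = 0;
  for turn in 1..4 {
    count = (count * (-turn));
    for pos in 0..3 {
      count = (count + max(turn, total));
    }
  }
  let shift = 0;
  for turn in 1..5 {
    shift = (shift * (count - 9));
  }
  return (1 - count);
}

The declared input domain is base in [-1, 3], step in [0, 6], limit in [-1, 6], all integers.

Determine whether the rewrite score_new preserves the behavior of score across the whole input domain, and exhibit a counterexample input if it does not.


Comparing the listings, the differences include: arithmetic usage differs, constant usage differs, local variable names differ, statement counts differ.
As a probe, take base=2, step=1, limit=-1: score runs total := -1 | (((-(-1)) * (base * total)) == (8 + total)): false | limit := -2 | count := 0 | iter turn=1: | count := 0 | iter pos=0: | count := 1 | iter pos=1: | count := 2 | iter pos=2: | count := 3 | iter turn=2: | count := -6 | iter pos=0: | count := -4 | iter pos=1: | count := -2 | iter pos=2: | count := 0 | iter turn=3: | count := 0 | iter pos=0: | count := 3 | iter pos=1: | count := 6 | iter pos=2: | count := 9 | shift := 0 | iter turn=1: | shift := 0 | iter turn=2: | shift := 0 | iter turn=3: | shift := 0 | iter turn=4: | shift := 0 | result -8; score_new runs total := -1 | (((-(-1)) * (base * total)) == (8 + total)): false | scale := -4 | limit := -2 | count := 0 | iter turn=1: | count := 0 | iter pos=0: | count := 1 | iter pos=1: | count := 2 | iter pos=2: | count := 3 | iter turn=2: | count := -6 | iter pos=0: | count := -4 | iter pos=1: | count := -2 | iter pos=2: | count := 0 | iter turn=3: | count := 0 | iter pos=0: | count := 3 | iter pos=1: | count := 6 | iter pos=2: | count := 9 | shift := 0 | iter turn=1: | shift := 0 | iter turn=2: | shift := 0 | iter turn=3: | shift := 0 | iter turn=4: | shift := 0 | result -8; both end at -8.
Every one of the 280 inputs gives matching results.
verdict: equivalent


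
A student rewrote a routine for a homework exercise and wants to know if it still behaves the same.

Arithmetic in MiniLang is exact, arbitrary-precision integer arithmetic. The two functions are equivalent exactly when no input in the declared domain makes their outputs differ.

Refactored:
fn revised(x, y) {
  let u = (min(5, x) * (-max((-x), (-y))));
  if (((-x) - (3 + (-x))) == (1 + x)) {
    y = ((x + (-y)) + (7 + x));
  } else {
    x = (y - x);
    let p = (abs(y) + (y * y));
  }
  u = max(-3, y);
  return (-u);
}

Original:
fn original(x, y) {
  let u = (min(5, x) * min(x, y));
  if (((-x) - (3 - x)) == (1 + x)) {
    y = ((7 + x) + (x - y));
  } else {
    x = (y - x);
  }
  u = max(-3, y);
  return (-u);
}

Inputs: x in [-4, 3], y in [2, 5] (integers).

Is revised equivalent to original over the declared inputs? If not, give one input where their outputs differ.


The two are interchangeable: arithmetic usage differs, min/max/abs usage differs, statement counts differ, local variable names differ, and every declared input agrees.
One worked example (x=3, y=2) — original: u=6, then (((-x) - (3 - x)) == (1 + x)) is false, then x=-1, then u=2, then returns -2; revised: u=6, then (((-x) - (3 + (-x))) == (1 + x)) is false, then x=-1, then p=6, then u=2, then returns -2; agreement on -2.
An exhaustive pass over the 32 declared inputs shows identical outputs.
verdict: equivalent


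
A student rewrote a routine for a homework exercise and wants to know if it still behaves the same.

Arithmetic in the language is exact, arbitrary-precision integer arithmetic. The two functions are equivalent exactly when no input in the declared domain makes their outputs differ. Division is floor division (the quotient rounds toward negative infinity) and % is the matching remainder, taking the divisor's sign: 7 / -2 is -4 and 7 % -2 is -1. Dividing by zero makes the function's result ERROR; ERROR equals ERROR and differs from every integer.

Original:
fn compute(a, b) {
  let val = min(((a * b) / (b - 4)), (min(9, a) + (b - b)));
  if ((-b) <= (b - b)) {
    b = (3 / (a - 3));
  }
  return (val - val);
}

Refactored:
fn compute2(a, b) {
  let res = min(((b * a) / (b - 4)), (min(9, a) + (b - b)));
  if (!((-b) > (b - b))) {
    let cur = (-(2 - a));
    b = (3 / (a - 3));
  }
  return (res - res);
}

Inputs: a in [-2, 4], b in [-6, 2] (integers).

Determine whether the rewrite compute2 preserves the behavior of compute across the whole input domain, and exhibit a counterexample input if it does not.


The two versions differ — the changes include comparison usage differs; and local variable names differ; and statement counts differ; and boolean connective usage differs; and arithmetic usage differs; and constant usage differs.
One worked example (a=-1, b=-2) — compute: val = -1; ((-b) <= (b - b)) -> false; return 0; compute2: res = -1; (!((-b) > (b - b))) -> false; return 0; agreement on 0.
Sweeping the whole domain (63 inputs) finds no disagreement.
verdict: equivalent


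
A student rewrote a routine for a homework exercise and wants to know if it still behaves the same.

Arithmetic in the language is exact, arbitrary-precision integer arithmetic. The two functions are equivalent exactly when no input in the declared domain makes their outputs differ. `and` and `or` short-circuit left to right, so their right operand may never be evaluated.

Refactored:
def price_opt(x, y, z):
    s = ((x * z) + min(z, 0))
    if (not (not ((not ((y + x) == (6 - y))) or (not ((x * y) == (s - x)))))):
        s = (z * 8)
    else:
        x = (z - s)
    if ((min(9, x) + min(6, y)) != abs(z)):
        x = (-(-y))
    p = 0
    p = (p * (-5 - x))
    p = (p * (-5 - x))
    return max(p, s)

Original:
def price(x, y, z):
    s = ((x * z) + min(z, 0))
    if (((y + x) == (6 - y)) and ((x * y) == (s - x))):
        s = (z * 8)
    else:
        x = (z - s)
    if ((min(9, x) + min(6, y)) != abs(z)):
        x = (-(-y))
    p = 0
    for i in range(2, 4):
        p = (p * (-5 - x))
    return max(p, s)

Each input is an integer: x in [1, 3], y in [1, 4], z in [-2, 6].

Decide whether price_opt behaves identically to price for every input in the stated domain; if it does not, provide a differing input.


Try x=1, y=1, z=1.
price: s := 1 | (((y + x) == (6 - y)) and ((x * y) == (s - x))): false | x := 0 | ((min(9, x) + min(6, y)) != abs(z)): false | p := 0 | iter i=2: | p := 0 | iter i=3: | p := 0 | result 1
price_opt: s := 1 | (not (not ((not ((y + x) == (6 - y))) or (not ((x * y) == (s - x)))))): true | s := 8 | ((min(9, x) + min(6, y)) != abs(z)): true | x := 1 | p := 0 | p := 0 | p := 0 | result 8
1 against 8: the behavior changed.
verdict: not equivalent; witness: x=1, y=1, z=1


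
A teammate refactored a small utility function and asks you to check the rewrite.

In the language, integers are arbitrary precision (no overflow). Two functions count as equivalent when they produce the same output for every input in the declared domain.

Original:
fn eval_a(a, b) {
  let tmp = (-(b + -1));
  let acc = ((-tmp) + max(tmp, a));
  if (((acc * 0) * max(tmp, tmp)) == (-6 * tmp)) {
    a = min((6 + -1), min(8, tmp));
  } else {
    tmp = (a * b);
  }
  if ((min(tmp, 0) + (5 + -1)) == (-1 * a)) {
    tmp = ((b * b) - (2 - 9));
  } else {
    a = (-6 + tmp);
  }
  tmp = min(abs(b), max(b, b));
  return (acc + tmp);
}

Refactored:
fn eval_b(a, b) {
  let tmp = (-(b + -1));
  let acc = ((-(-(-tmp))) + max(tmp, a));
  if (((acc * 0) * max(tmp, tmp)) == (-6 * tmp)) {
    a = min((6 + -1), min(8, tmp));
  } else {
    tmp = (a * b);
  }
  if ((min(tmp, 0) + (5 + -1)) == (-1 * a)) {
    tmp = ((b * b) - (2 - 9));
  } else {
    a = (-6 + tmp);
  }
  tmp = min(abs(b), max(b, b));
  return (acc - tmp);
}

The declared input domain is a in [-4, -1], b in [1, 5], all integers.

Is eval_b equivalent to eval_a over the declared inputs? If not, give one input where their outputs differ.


Evaluate both at a=-4, b=1.
eval_a: tmp=0, then acc=0, then (((acc * 0) * max(tmp, tmp)) == (-6 * tmp)) is true, then a=0, then ((min(tmp, 0) + (5 + -1)) == (-1 * a)) is false, then a=-6, then tmp=1, then returns 1
eval_b: tmp=0, then acc=0, then (((acc * 0) * max(tmp, tmp)) == (-6 * tmp)) is true, then a=0, then ((min(tmp, 0) + (5 + -1)) == (-1 * a)) is false, then a=-6, then tmp=1, then returns -1
1 vs -1 — the two versions disagree here.
verdict: not equivalent; witness: a=-4, b=1


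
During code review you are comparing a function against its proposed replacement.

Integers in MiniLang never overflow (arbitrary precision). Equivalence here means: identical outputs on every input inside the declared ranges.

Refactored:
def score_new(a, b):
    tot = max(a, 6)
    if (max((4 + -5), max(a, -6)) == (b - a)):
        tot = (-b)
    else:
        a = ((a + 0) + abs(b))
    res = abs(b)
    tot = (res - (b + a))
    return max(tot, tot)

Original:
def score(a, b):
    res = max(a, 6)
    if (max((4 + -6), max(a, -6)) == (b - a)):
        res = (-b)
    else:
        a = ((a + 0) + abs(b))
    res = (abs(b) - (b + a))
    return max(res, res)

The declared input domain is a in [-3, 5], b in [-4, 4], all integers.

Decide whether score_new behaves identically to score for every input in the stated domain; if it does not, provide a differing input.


Try a=-3, b=-4.
score: res=6, then (max((4 + -6), max(a, -6)) == (b - a)) is false, then a=1, then res=7, then returns 7
score_new: tot=6, then (max((4 + -5), max(a, -6)) == (b - a)) is true, then tot=4, then res=4, then tot=11, then returns 11
7 vs 11 — the two versions disagree here.
verdict: not equivalent; witness: a=-3, b=-4


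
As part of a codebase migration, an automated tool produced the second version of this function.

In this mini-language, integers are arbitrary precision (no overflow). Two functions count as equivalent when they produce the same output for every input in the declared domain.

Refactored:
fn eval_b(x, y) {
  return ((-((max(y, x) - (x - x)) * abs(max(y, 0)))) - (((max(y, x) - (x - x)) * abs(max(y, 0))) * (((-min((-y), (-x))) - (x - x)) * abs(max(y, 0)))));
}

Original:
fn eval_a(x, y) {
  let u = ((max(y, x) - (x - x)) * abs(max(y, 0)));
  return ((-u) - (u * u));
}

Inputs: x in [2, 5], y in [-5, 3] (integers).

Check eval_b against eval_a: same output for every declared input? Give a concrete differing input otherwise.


Side by side, the visible changes include: min/max/abs usage differs; and statement counts differ; and arithmetic usage differs; and local variable names differ; and constant usage differs.
One worked example (x=5, y=-2) — eval_a: u=0, then returns 0; eval_b: returns 0; agreement on 0.
Across all 36 domain points the two functions coincide.
verdict: equivalent


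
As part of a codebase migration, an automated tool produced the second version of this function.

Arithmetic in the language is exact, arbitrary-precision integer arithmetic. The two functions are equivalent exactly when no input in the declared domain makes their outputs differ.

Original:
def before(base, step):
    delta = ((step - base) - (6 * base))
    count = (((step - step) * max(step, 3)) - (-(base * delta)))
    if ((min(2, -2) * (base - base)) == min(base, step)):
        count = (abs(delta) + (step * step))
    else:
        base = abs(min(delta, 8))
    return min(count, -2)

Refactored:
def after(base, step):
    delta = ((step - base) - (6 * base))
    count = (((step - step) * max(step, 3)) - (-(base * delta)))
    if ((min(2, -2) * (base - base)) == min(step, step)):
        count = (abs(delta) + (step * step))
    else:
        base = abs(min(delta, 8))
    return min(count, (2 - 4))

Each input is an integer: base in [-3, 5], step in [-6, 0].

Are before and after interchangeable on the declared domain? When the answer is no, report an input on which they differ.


On input base=-3, step=0, before returns -63 while after returns -2.
verdict: not equivalent; witness: base=-3, step=0


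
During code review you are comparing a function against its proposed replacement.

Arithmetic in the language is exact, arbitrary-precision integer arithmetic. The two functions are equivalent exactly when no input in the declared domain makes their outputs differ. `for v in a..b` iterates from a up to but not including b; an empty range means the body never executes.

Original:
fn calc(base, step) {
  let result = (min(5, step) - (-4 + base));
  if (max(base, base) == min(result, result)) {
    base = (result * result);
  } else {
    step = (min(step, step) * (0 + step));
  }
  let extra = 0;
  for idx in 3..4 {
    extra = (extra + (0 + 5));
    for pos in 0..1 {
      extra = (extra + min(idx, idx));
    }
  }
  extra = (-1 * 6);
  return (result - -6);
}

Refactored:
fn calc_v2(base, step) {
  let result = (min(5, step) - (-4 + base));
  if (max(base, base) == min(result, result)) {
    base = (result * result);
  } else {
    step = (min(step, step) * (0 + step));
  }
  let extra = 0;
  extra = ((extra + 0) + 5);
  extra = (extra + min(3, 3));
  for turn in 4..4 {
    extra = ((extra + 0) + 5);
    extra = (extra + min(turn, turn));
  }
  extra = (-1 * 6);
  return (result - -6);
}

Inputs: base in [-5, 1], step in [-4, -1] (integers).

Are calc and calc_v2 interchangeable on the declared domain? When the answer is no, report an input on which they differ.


Reading the diff, among the changes: statement counts differ; also arithmetic usage differs; also loop structure differs; also constant usage differs; also local variable names differ; also min/max/abs usage differs.
As a probe, take base=-5, step=-2: calc runs result := 7 | (max(base, base) == min(result, result)): false | step := 4 | extra := 0 | iter idx=3: | extra := 5 | iter pos=0: | extra := 8 | extra := -6 | result 13; calc_v2 runs result := 7 | (max(base, base) == min(result, result)): false | step := 4 | extra := 0 | extra := 5 | extra := 8 | loop over turn: empty range | extra := -6 | result 13; both end at 13.
Across all 28 domain points the two functions coincide.
verdict: equivalent


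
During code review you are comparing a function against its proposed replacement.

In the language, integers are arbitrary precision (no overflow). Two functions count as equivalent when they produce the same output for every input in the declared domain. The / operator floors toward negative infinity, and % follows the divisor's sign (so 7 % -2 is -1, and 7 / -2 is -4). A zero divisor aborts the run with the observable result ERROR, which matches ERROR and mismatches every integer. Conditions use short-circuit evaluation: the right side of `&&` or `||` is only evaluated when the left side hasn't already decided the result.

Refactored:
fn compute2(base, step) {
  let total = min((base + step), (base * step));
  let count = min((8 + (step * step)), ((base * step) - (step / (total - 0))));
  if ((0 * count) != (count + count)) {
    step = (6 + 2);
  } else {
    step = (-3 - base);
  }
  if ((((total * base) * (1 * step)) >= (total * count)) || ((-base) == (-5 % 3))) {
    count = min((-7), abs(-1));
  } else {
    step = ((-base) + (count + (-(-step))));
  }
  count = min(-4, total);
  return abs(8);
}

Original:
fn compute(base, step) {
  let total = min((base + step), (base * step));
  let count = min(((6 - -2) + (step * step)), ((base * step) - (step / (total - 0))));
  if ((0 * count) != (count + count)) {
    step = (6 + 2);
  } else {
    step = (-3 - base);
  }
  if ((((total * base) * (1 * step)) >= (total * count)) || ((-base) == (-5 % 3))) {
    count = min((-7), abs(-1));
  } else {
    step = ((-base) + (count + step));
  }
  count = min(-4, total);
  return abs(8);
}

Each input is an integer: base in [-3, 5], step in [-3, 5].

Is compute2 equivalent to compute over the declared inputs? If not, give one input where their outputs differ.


The two are interchangeable: constant usage differs, arithmetic usage differs, and every declared input agrees.
As a probe, take base=-1, step=-2: compute runs total = -3; count = 2; ((0 * count) != (count + count)) -> true; step = 8; ((((total * base) * (1 * step)) >= (total * count)) || ((-base) == (-5 % 3))) -> true; count = -7; count = -4; return 8; compute2 runs total = -3; count = 2; ((0 * count) != (count + count)) -> true; step = 8; ((((total * base) * (1 * step)) >= (total * count)) || ((-base) == (-5 % 3))) -> true; count = -7; count = -4; return 8; both end at 8.
Sweeping the whole domain (81 inputs) finds no disagreement.
verdict: equivalent


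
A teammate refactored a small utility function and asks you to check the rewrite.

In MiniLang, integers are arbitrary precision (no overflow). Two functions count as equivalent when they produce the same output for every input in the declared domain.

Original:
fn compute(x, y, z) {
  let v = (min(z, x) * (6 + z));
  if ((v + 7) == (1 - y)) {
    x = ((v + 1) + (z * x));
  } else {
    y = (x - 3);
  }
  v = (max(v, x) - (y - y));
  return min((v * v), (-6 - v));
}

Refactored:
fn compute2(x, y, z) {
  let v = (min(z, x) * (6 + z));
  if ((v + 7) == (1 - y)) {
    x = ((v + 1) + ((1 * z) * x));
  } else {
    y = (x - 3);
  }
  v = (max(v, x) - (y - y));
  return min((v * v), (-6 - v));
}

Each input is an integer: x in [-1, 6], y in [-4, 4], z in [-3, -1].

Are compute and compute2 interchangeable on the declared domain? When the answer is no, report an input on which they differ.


This is a faithful refactor — constant usage differs, arithmetic usage differs, but the computed results match everywhere.
One worked example (x=2, y=-2, z=-1) — compute: v = -5; ((v + 7) == (1 - y)) -> false; y = -1; v = 2; return -8; compute2: v = -5; ((v + 7) == (1 - y)) -> false; y = -1; v = 2; return -8; agreement on -8.
Checked all 216 inputs in the declared domain: the outputs agree on every one.
verdict: equivalent


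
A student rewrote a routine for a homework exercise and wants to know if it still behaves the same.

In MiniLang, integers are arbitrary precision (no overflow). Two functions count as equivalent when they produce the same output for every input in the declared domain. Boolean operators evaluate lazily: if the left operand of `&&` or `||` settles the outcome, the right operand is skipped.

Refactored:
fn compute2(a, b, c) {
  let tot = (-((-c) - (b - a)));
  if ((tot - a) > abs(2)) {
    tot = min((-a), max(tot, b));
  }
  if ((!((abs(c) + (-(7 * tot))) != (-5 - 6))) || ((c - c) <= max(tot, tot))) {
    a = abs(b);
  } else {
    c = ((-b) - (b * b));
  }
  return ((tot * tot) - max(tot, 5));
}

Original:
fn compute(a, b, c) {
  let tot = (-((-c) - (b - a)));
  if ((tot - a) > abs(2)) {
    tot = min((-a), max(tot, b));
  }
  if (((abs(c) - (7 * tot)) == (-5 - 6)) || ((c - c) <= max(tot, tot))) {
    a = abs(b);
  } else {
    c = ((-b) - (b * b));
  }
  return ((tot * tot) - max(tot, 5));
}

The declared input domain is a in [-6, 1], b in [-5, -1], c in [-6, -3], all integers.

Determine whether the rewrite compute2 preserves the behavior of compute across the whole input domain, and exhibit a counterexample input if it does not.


Reading the diff, among the changes: boolean connective usage differs; comparison usage differs; arithmetic usage differs.
Tracing a=-6, b=-1, c=-6: compute: tot := -1 | ((tot - a) > abs(2)): true | tot := -1 | (((abs(c) - (7 * tot)) == (-5 - 6)) || ((c - c) <= max(tot, tot))): false | c := 0 | result -4 | compute2: tot := -1 | ((tot - a) > abs(2)): true | tot := -1 | ((!((abs(c) + (-(7 * tot))) != (-5 - 6))) || ((c - c) <= max(tot, tot))): false | c := 0 | result -4 — matching result -4.
An exhaustive pass over the 160 declared inputs shows identical outputs.
verdict: equivalent


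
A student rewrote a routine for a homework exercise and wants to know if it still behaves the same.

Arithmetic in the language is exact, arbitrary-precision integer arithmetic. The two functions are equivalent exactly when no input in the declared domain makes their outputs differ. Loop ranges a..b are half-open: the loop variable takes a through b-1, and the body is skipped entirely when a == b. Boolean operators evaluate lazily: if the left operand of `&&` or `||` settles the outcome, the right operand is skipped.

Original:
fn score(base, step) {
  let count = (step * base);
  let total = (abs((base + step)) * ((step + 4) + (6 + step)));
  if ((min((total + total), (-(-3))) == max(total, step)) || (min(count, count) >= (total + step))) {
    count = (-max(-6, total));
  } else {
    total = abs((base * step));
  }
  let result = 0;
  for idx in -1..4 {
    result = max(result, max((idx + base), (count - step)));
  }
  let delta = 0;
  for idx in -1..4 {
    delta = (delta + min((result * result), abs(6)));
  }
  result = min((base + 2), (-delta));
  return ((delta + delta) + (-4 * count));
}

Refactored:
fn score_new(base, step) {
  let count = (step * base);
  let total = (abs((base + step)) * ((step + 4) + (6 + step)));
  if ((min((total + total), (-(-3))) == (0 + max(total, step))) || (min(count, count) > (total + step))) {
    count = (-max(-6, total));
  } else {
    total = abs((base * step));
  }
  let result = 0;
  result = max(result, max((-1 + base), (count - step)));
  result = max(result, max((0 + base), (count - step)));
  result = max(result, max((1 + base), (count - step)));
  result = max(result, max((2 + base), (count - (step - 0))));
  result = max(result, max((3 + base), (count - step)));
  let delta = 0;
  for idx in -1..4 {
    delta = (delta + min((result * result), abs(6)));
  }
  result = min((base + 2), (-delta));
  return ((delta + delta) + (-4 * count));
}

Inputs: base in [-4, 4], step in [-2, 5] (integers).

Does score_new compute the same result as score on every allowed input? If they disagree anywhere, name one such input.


The edit looks behavioral (`(min(count, count) >= (total + step))` became `(min(count, count) > (total + step))`), but over these ranges it never changes the outcome.
Spot check at base=-3, step=3 — score: count := -9 | total := 0 | ((min((total + total), (-(-3))) == max(total, step)) || (min(count, count) >= (total + step))): false | total := 9 | result := 0 | iter idx=-1: | result := 0 | iter idx=0: | result := 0 | iter idx=1: | result := 0 | iter idx=2: | result := 0 | iter idx=3: | result := 0 | delta := 0 | iter idx=-1: | delta := 0 | iter idx=0: | delta := 0 | iter idx=1: | delta := 0 | iter idx=2: | delta := 0 | iter idx=3: | delta := 0 | result := -1 | result 36. score_new: count := -9 | total := 0 | ((min((total + total), (-(-3))) == (0 + max(total, step))) || (min(count, count) > (total + step))): false | total := 9 | result := 0 | result := 0 | result := 0 | result := 0 | result := 0 | result := 0 | delta := 0 | iter idx=-1: | delta := 0 | iter idx=0: | delta := 0 | iter idx=1: | delta := 0 | iter idx=2: | delta := 0 | iter idx=3: | delta := 0 | result := -1 | result 36. Both give 36.
Checked all 72 inputs in the declared domain: the outputs agree on every one.
verdict: equivalent


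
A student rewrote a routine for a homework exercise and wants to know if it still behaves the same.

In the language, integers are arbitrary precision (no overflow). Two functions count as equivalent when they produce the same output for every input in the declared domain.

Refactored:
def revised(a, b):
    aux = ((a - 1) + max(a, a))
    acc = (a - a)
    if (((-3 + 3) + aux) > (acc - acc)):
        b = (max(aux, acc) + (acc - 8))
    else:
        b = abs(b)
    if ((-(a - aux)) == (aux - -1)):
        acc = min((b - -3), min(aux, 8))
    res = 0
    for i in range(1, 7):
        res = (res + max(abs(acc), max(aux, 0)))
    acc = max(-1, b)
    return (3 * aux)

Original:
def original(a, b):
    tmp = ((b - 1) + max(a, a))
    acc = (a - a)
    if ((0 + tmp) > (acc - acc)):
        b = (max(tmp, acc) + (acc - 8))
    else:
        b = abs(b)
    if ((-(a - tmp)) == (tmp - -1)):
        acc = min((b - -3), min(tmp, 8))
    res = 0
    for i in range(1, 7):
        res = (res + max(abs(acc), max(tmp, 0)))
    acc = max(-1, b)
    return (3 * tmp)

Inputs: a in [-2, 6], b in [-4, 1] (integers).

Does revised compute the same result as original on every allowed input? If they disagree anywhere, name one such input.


The rewrite breaks on a=-2, b=-4, where the results are -21 and -15.
original: tmp=-7, then acc=0, then ((0 + tmp) > (acc - acc)) is false, then b=4, then ((-(a - tmp)) == (tmp - -1)) is false, then res=0, then (i=1), then res=0, then (i=2), then res=0, then (i=3), then res=0, then (i=4), then res=0, then (i=5), then res=0, then (i=6), then res=0, then acc=4, then returns -21
revised: aux=-5, then acc=0, then (((-3 + 3) + aux) > (acc - acc)) is false, then b=4, then ((-(a - aux)) == (aux - -1)) is false, then res=0, then (i=1), then res=0, then (i=2), then res=0, then (i=3), then res=0, then (i=4), then res=0, then (i=5), then res=0, then (i=6), then res=0, then acc=4, then returns -15
verdict: not equivalent; witness: a=-2, b=-4


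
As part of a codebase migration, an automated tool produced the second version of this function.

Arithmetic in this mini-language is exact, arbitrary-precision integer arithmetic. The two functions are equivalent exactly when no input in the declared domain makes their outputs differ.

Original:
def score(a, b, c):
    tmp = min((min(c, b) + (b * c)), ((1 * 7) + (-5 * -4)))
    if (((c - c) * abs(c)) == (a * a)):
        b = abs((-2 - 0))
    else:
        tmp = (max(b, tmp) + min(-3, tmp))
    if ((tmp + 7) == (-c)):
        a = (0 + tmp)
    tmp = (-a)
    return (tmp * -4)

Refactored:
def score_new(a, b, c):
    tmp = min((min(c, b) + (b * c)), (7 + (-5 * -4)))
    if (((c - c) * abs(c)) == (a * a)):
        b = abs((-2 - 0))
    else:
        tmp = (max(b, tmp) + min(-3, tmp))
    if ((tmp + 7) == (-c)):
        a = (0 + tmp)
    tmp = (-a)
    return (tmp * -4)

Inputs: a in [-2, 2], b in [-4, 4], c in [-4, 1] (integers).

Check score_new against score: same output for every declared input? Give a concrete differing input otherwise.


Changes here: arithmetic usage differs, and constant usage differs; the full 270-point sweep finds no disagreement.
verdict: equivalent


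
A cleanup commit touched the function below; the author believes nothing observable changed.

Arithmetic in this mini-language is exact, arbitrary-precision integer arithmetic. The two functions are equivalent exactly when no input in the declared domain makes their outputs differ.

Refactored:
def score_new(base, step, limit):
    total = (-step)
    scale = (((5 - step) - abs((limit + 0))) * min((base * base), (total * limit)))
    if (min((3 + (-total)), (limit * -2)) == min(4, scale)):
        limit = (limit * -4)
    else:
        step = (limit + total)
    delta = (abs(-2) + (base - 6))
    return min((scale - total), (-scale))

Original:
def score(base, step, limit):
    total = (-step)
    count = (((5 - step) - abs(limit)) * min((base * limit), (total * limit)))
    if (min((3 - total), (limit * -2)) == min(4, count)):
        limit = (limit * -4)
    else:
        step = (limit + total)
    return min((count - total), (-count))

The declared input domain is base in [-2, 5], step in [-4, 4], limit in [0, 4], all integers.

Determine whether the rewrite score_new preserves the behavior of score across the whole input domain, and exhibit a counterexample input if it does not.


Evaluate both at base=-2, step=-4, limit=1.
score: total = 4; count = -16; (min((3 - total), (limit * -2)) == min(4, count)) -> false; step = 5; return -20
score_new: total = 4; scale = 32; (min((3 + (-total)), (limit * -2)) == min(4, scale)) -> false; step = 5; delta = -6; return -32
-20 against -32: the behavior changed.
verdict: not equivalent; witness: base=-2, step=-4, limit=1


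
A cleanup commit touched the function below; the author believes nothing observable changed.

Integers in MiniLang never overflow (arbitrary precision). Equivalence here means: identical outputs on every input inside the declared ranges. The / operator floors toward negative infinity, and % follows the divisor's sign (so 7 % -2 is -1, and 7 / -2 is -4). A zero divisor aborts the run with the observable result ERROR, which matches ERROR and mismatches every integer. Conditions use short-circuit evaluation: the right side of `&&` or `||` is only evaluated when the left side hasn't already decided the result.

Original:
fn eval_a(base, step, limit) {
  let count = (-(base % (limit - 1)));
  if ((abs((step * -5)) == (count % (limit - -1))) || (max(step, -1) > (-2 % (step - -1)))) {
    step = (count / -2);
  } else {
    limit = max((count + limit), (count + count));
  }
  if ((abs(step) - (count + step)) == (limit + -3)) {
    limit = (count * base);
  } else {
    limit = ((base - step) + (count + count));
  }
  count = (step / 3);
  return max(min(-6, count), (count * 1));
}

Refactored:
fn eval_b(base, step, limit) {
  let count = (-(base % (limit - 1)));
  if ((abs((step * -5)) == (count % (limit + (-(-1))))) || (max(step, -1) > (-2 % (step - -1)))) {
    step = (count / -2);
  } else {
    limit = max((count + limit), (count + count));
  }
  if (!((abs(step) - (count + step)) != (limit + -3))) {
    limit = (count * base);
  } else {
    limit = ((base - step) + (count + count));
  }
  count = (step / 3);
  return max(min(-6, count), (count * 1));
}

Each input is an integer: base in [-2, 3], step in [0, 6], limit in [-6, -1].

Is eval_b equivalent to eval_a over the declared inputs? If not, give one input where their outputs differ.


The two versions differ — the changes include boolean connective usage differs, and comparison usage differs, and arithmetic usage differs.
As a probe, take base=3, step=0, limit=-1: eval_a runs count=1, then a zero divisor aborts: ERROR; eval_b runs count=1, then a zero divisor aborts: ERROR; both end at ERROR.
Every one of the 252 inputs gives matching results.
verdict: equivalent


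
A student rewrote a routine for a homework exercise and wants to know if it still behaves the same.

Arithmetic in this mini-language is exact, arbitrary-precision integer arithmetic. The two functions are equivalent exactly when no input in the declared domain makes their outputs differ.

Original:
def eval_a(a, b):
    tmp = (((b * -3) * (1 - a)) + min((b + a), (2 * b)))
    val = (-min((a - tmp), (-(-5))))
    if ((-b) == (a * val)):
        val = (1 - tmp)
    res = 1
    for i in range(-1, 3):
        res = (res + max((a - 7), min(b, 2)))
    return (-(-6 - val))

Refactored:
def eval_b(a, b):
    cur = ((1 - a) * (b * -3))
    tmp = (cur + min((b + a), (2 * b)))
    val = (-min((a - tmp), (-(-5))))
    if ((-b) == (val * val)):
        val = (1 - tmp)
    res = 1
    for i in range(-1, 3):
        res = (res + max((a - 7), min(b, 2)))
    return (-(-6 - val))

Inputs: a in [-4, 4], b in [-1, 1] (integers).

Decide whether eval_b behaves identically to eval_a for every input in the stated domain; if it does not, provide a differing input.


Evaluate both at a=0, b=-1.
eval_a: tmp becomes 1; next val becomes 1; next ((-b) == (a * val)) evaluates to false; next res becomes 1; next at i=-1:; next res becomes 0; next at i=0:; next res becomes -1; next at i=1:; next res becomes -2; next at i=2:; next res becomes -3; next final value 7
eval_b: cur becomes 3; next tmp becomes 1; next val becomes 1; next ((-b) == (val * val)) evaluates to true; next val becomes 0; next res becomes 1; next at i=-1:; next res becomes 0; next at i=0:; next res becomes -1; next at i=1:; next res becomes -2; next at i=2:; next res becomes -3; next final value 6
7 and 6 differ, so these are not the same function on this domain.
verdict: not equivalent; witness: a=0, b=-1


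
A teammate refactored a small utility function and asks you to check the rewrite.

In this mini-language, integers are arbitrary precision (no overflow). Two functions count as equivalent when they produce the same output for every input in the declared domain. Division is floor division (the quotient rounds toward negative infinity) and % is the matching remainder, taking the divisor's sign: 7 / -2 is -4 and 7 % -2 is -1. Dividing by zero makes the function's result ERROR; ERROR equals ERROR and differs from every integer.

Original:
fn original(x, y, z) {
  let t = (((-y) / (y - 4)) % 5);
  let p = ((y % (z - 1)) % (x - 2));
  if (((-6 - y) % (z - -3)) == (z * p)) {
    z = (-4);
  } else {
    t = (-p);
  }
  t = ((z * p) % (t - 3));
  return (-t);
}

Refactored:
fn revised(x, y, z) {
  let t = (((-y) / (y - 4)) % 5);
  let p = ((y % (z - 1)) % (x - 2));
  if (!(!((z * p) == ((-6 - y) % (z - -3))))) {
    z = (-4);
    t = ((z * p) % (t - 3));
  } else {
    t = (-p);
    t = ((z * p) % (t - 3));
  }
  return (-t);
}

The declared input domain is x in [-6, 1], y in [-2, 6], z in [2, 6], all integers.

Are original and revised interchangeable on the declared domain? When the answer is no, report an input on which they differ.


Behavior is preserved: although constant usage differs, and statement counts differ, and arithmetic usage differs, and boolean connective usage differs, the outputs never diverge.
One worked example (x=1, y=2, z=2) — original: t becomes 1; next p becomes 0; next (((-6 - y) % (z - -3)) == (z * p)) evaluates to false; next t becomes 0; next t becomes 0; next final value 0; revised: t becomes 1; next p becomes 0; next (!(!((z * p) == ((-6 - y) % (z - -3))))) evaluates to false; next t becomes 0; next t becomes 0; next final value 0; agreement on 0.
Checked all 360 inputs in the declared domain: the outputs agree on every one.
verdict: equivalent


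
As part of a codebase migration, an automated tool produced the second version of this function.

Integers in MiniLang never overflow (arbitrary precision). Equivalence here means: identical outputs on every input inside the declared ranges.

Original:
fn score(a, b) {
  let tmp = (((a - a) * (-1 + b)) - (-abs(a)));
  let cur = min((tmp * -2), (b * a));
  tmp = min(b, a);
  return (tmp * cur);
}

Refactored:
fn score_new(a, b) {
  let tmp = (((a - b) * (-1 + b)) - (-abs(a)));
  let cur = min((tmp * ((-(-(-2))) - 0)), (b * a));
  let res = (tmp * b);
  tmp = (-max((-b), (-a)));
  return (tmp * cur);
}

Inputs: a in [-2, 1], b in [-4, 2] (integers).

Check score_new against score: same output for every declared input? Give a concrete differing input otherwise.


Input a=-2, b=-4: 16 from score versus -32 from score_new.
verdict: not equivalent; witness: a=-2, b=-4


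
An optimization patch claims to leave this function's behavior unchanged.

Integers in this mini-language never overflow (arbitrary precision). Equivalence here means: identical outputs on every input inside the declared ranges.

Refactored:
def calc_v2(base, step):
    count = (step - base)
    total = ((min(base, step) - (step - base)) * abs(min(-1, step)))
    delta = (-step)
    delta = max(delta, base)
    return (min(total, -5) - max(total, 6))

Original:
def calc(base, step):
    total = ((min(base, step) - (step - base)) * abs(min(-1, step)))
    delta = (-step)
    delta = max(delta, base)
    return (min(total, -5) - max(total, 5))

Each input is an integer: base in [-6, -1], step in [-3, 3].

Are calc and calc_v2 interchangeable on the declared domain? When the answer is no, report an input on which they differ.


base=-6, step=-3 yields -32 from calc but -33 from calc_v2.
verdict: not equivalent; witness: base=-6, step=-3
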